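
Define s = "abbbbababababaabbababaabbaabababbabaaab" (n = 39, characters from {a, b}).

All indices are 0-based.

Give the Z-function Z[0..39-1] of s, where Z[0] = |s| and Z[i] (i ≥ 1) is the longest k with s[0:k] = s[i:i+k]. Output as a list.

[39, 0, 0, 0, 0, 2, 0, 2, 0, 2, 0, 2, 0, 1, 3, 0, 0, 2, 0, 2, 0, 1, 3, 0, 0, 1, 2, 0, 2, 0, 3, 0, 0, 2, 0, 1, 1, 2, 0]

Z[0]=39
i=1: i≥r, start 0; Z[1]=0
i=2: i≥r, start 0; Z[2]=0
i=3: i≥r, start 0; Z[3]=0
i=4: i≥r, start 0; Z[4]=0
i=5: i≥r, start 0; Z[5]=2 grow→box=[5,7)
i=6: min(r-i=1, Z[1]=0)=0; Z[6]=0
i=7: i≥r, start 0; Z[7]=2 grow→box=[7,9)
i=8: min(r-i=1, Z[1]=0)=0; Z[8]=0
i=9: i≥r, start 0; Z[9]=2 grow→box=[9,11)
i=10: min(r-i=1, Z[1]=0)=0; Z[10]=0
i=11: i≥r, start 0; Z[11]=2 grow→box=[11,13)
i=12: min(r-i=1, Z[1]=0)=0; Z[12]=0
i=13: i≥r, start 0; Z[13]=1 grow→box=[13,14)
i=14: i≥r, start 0; Z[14]=3 grow→box=[14,17)
i=15: min(r-i=2, Z[1]=0)=0; Z[15]=0
i=16: min(r-i=1, Z[2]=0)=0; Z[16]=0
i=17: i≥r, start 0; Z[17]=2 grow→box=[17,19)
i=18: min(r-i=1, Z[1]=0)=0; Z[18]=0
i=19: i≥r, start 0; Z[19]=2 grow→box=[19,21)
i=20: min(r-i=1, Z[1]=0)=0; Z[20]=0
i=21: i≥r, start 0; Z[21]=1 grow→box=[21,22)
i=22: i≥r, start 0; Z[22]=3 grow→box=[22,25)
i=23: min(r-i=2, Z[1]=0)=0; Z[23]=0
i=24: min(r-i=1, Z[2]=0)=0; Z[24]=0
i=25: i≥r, start 0; Z[25]=1 grow→box=[25,26)
i=26: i≥r, start 0; Z[26]=2 grow→box=[26,28)
i=27: min(r-i=1, Z[1]=0)=0; Z[27]=0
i=28: i≥r, start 0; Z[28]=2 grow→box=[28,30)
i=29: min(r-i=1, Z[1]=0)=0; Z[29]=0
i=30: i≥r, start 0; Z[30]=3 grow→box=[30,33)
i=31: min(r-i=2, Z[1]=0)=0; Z[31]=0
i=32: min(r-i=1, Z[2]=0)=0; Z[32]=0
i=33: i≥r, start 0; Z[33]=2 grow→box=[33,35)
i=34: min(r-i=1, Z[1]=0)=0; Z[34]=0
i=35: i≥r, start 0; Z[35]=1 grow→box=[35,36)
i=36: i≥r, start 0; Z[36]=1 grow→box=[36,37)
i=37: i≥r, start 0; Z[37]=2 grow→box=[37,39)
i=38: min(r-i=1, Z[1]=0)=0; Z[38]=0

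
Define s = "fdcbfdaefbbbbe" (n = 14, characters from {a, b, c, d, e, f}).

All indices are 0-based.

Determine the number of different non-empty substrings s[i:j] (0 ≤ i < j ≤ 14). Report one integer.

rank→(start, suffix):
  0 → (6, 'aefbbbbe')
  1 → (9, 'bbbbe')
  2 → (10, 'bbbe')
  3 → (11, 'bbe')
  4 → (12, 'be')
  5 → (3, 'bfdaefbbbbe')
  6 → (2, 'cbfdaefbbbbe')
  7 → (5, 'daefbbbbe')
  8 → (1, 'dcbfdaefbbbbe')
  9 → (13, 'e')
  10 → (7, 'efbbbbe')
  11 → (8, 'fbbbbe')
  12 → (4, 'fdaefbbbbe')
  13 → (0, 'fdcbfdaefbbbbe')

SA = [6, 9, 10, 11, 12, 3, 2, 5, 1, 13, 7, 8, 4, 0]
rank  pair      lcp
   1  s[6:],s[9:]  0  ''
   2  s[9:],s[10:]  3  'bbb'
   3  s[10:],s[11:]  2  'bb'
   4  s[11:],s[12:]  1  'b'
   5  s[12:],s[3:]  1  'b'
   6  s[3:],s[2:]  0  ''
   7  s[2:],s[5:]  0  ''
   8  s[5:],s[1:]  1  'd'
   9  s[1:],s[13:]  0  ''
  10  s[13:],s[7:]  1  'e'
  11  s[7:],s[8:]  0  ''
  12  s[8:],s[4:]  1  'f'
  13  s[4:],s[0:]  2  'fd'

n(n+1)/2 = 14·15/2 = 105
Σ LCP = 0 + 0 + 3 + 2 + 1 + 1 + 0 + 0 + 1 + 0 + 1 + 0 + 1 + 2 = 12
distinct = 105 − 12 = 93

93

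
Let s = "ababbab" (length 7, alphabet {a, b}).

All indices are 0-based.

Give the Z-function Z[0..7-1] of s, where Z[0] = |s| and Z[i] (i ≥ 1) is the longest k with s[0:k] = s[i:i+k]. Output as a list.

Z[0]=7
i=1: outside box; Z[1]=0
i=2: outside box; Z[2]=2 extend→box=[2,4)
i=3: min(r-i=1, Z[1]=0)=0; Z[3]=0
i=4: outside box; Z[4]=0
i=5: outside box; Z[5]=2 extend→box=[5,7)
i=6: min(r-i=1, Z[1]=0)=0; Z[6]=0

[7, 0, 2, 0, 0, 2, 0]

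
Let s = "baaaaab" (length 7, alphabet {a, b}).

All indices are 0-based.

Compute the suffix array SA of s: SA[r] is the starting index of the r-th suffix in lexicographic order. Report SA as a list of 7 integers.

[1, 2, 3, 4, 5, 6, 0]

sorted suffixes:
  #0 SA[0]=1  'aaaaab'
  #1 SA[1]=2  'aaaab'
  #2 SA[2]=3  'aaab'
  #3 SA[3]=4  'aab'
  #4 SA[4]=5  'ab'
  #5 SA[5]=6  'b'
  #6 SA[6]=0  'baaaaab'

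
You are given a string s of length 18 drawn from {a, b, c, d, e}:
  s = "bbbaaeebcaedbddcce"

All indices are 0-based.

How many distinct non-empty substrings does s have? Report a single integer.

156

sorted suffixes:
  #0 SA[0]=3  'aaeebcaedbddcce'
  #1 SA[1]=9  'aedbddcce'
  #2 SA[2]=4  'aeebcaedbddcce'
  #3 SA[3]=2  'baaeebcaedbddcce'
  #4 SA[4]=1  'bbaaeebcaedbddcce'
  #5 SA[5]=0  'bbbaaeebcaedbddcce'
  #6 SA[6]=7  'bcaedbddcce'
  #7 SA[7]=12  'bddcce'
  #8 SA[8]=8  'caedbddcce'
  #9 SA[9]=15  'cce'
  #10 SA[10]=16  'ce'
  #11 SA[11]=11  'dbddcce'
  #12 SA[12]=14  'dcce'
  #13 SA[13]=13  'ddcce'
  #14 SA[14]=17  'e'
  #15 SA[15]=6  'ebcaedbddcce'
  #16 SA[16]=10  'edbddcce'
  #17 SA[17]=5  'eebcaedbddcce'

SA = [3, 9, 4, 2, 1, 0, 7, 12, 8, 15, 16, 11, 14, 13, 17, 6, 10, 5]
[i] adj suffixes → lcp
  [1] 3/9 → 1 ('a')
  [2] 9/4 → 2 ('ae')
  [3] 4/2 → 0 ('')
  [4] 2/1 → 1 ('b')
  [5] 1/0 → 2 ('bb')
  [6] 0/7 → 1 ('b')
  [7] 7/12 → 1 ('b')
  [8] 12/8 → 0 ('')
  [9] 8/15 → 1 ('c')
  [10] 15/16 → 1 ('c')
  [11] 16/11 → 0 ('')
  [12] 11/14 → 1 ('d')
  [13] 14/13 → 1 ('d')
  [14] 13/17 → 0 ('')
  [15] 17/6 → 1 ('e')
  [16] 6/10 → 1 ('e')
  [17] 10/5 → 1 ('e')

n(n+1)/2 = 18·19/2 = 171
Σ LCP = 0 + 1 + 2 + 0 + 1 + 2 + 1 + 1 + 0 + 1 + 1 + 0 + 1 + 1 + 0 + 1 + 1 + 1 = 15
distinct = 171 − 15 = 156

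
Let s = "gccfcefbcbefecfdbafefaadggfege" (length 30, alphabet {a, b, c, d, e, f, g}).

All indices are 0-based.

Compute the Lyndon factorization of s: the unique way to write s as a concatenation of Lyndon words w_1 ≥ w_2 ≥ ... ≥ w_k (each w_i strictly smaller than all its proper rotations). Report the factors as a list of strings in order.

["g", "ccfcef", "bcbefecfd", "b", "afef", "aadggfege"]

emit factor 1: 'g' (i=0, period=1)
emit factor 2: 'ccfcef' (i=1, period=6)
emit factor 3: 'bcbefecfd' (i=7, period=9)
emit factor 4: 'b' (i=16, period=1)
emit factor 5: 'afef' (i=17, period=4)
emit factor 6: 'aadggfege' (i=21, period=9)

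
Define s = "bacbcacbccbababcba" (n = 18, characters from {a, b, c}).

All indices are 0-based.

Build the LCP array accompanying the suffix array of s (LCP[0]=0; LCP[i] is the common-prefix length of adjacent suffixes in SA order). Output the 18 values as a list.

[0, 1, 2, 1, 4, 0, 2, 3, 2, 1, 2, 2, 0, 1, 3, 2, 3, 1]

sorted suffixes:
  #0 SA[0]=17  'a'
  #1 SA[1]=11  'ababcba'
  #2 SA[2]=13  'abcba'
  #3 SA[3]=1  'acbcacbccbababcba'
  #4 SA[4]=5  'acbccbababcba'
  #5 SA[5]=16  'ba'
  #6 SA[6]=10  'bababcba'
  #7 SA[7]=12  'babcba'
  #8 SA[8]=0  'bacbcacbccbababcba'
  #9 SA[9]=3  'bcacbccbababcba'
  #10 SA[10]=14  'bcba'
  #11 SA[11]=7  'bccbababcba'
  #12 SA[12]=4  'cacbccbababcba'
  #13 SA[13]=15  'cba'
  #14 SA[14]=9  'cbababcba'
  #15 SA[15]=2  'cbcacbccbababcba'
  #16 SA[16]=6  'cbccbababcba'
  #17 SA[17]=8  'ccbababcba'

SA = [17, 11, 13, 1, 5, 16, 10, 12, 0, 3, 14, 7, 4, 15, 9, 2, 6, 8]
[i] adj suffixes → lcp
  [1] 17/11 → 1 ('a')
  [2] 11/13 → 2 ('ab')
  [3] 13/1 → 1 ('a')
  [4] 1/5 → 4 ('acbc')
  [5] 5/16 → 0 ('')
  [6] 16/10 → 2 ('ba')
  [7] 10/12 → 3 ('bab')
  [8] 12/0 → 2 ('ba')
  [9] 0/3 → 1 ('b')
  [10] 3/14 → 2 ('bc')
  [11] 14/7 → 2 ('bc')
  [12] 7/4 → 0 ('')
  [13] 4/15 → 1 ('c')
  [14] 15/9 → 3 ('cba')
  [15] 9/2 → 2 ('cb')
  [16] 2/6 → 3 ('cbc')
  [17] 6/8 → 1 ('c')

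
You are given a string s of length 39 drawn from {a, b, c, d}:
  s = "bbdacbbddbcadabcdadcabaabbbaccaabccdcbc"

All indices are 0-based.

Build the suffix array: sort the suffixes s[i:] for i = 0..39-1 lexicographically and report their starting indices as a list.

[22, 30, 20, 23, 31, 13, 3, 27, 11, 17, 21, 26, 25, 24, 0, 5, 37, 9, 32, 14, 1, 6, 38, 29, 19, 10, 4, 36, 28, 33, 15, 34, 12, 2, 16, 8, 18, 35, 7]

rank→(start, suffix):
  0 → (22, 'aabbbaccaabccdcbc')
  1 → (30, 'aabccdcbc')
  2 → (20, 'abaabbbaccaabccdcbc')
  3 → (23, 'abbbaccaabccdcbc')
  4 → (31, 'abccdcbc')
  5 → (13, 'abcdadcabaabbbaccaabccdcbc')
  6 → (3, 'acbbddbcadabcdadcabaabbbaccaabccdcbc')
  7 → (27, 'accaabccdcbc')
  8 → (11, 'adabcdadcabaabbbaccaabccdcbc')
  9 → (17, 'adcabaabbbaccaabccdcbc')
  10 → (21, 'baabbbaccaabccdcbc')
  11 → (26, 'baccaabccdcbc')
  12 → (25, 'bbaccaabccdcbc')
  13 → (24, 'bbbaccaabccdcbc')
  14 → (0, 'bbdacbbddbcadabcdadcabaabbbaccaabccdcbc')
  15 → (5, 'bbddbcadabcdadcabaabbbaccaabccdcbc')
  16 → (37, 'bc')
  17 → (9, 'bcadabcdadcabaabbbaccaabccdcbc')
  18 → (32, 'bccdcbc')
  19 → (14, 'bcdadcabaabbbaccaabccdcbc')
  20 → (1, 'bdacbbddbcadabcdadcabaabbbaccaabccdcbc')
  21 → (6, 'bddbcadabcdadcabaabbbaccaabccdcbc')
  22 → (38, 'c')
  23 → (29, 'caabccdcbc')
  24 → (19, 'cabaabbbaccaabccdcbc')
  25 → (10, 'cadabcdadcabaabbbaccaabccdcbc')
  26 → (4, 'cbbddbcadabcdadcabaabbbaccaabccdcbc')
  27 → (36, 'cbc')
  28 → (28, 'ccaabccdcbc')
  29 → (33, 'ccdcbc')
  30 → (15, 'cdadcabaabbbaccaabccdcbc')
  31 → (34, 'cdcbc')
  32 → (12, 'dabcdadcabaabbbaccaabccdcbc')
  33 → (2, 'dacbbddbcadabcdadcabaabbbaccaabccdcbc')
  34 → (16, 'dadcabaabbbaccaabccdcbc')
  35 → (8, 'dbcadabcdadcabaabbbaccaabccdcbc')
  36 → (18, 'dcabaabbbaccaabccdcbc')
  37 → (35, 'dcbc')
  38 → (7, 'ddbcadabcdadcabaabbbaccaabccdcbc')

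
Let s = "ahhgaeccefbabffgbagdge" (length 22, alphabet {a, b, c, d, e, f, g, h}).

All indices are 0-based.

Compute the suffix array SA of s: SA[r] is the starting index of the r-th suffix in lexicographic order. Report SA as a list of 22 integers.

[11, 4, 17, 0, 10, 16, 12, 6, 7, 19, 21, 5, 8, 9, 13, 14, 3, 15, 18, 20, 2, 1]

rank→(start, suffix):
  0 → (11, 'abffgbagdge')
  1 → (4, 'aeccefbabffgbagdge')
  2 → (17, 'agdge')
  3 → (0, 'ahhgaeccefbabffgbagdge')
  4 → (10, 'babffgbagdge')
  5 → (16, 'bagdge')
  6 → (12, 'bffgbagdge')
  7 → (6, 'ccefbabffgbagdge')
  8 → (7, 'cefbabffgbagdge')
  9 → (19, 'dge')
  10 → (21, 'e')
  11 → (5, 'eccefbabffgbagdge')
  12 → (8, 'efbabffgbagdge')
  13 → (9, 'fbabffgbagdge')
  14 → (13, 'ffgbagdge')
  15 → (14, 'fgbagdge')
  16 → (3, 'gaeccefbabffgbagdge')
  17 → (15, 'gbagdge')
  18 → (18, 'gdge')
  19 → (20, 'ge')
  20 → (2, 'hgaeccefbabffgbagdge')
  21 → (1, 'hhgaeccefbabffgbagdge')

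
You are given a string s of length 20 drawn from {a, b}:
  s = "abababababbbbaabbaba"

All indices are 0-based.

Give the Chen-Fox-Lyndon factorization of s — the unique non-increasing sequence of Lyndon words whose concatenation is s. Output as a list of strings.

["abababababbbb", "aabbab", "a"]

emit factor 1: 'abababababbbb' (i=0, period=13)
emit factor 2: 'aabbab' (i=13, period=6)
emit factor 3: 'a' (i=19, period=1)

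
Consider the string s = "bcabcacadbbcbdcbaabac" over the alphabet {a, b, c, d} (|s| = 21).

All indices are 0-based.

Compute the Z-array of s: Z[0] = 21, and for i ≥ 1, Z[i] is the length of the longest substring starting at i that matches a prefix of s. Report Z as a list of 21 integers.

[21, 0, 0, 3, 0, 0, 0, 0, 0, 1, 2, 0, 1, 0, 0, 1, 0, 0, 1, 0, 0]

Z[0]=21
i=1: i≥r, start 0; Z[1]=0
i=2: i≥r, start 0; Z[2]=0
i=3: i≥r, start 0; Z[3]=3 scan→box=[3,6)
i=4: min(r-i=2, Z[1]=0)=0; Z[4]=0
i=5: min(r-i=1, Z[2]=0)=0; Z[5]=0
i=6: i≥r, start 0; Z[6]=0
i=7: i≥r, start 0; Z[7]=0
i=8: i≥r, start 0; Z[8]=0
i=9: i≥r, start 0; Z[9]=1 scan→box=[9,10)
i=10: i≥r, start 0; Z[10]=2 scan→box=[10,12)
i=11: min(r-i=1, Z[1]=0)=0; Z[11]=0
i=12: i≥r, start 0; Z[12]=1 scan→box=[12,13)
i=13: i≥r, start 0; Z[13]=0
i=14: i≥r, start 0; Z[14]=0
i=15: i≥r, start 0; Z[15]=1 scan→box=[15,16)
i=16: i≥r, start 0; Z[16]=0
i=17: i≥r, start 0; Z[17]=0
i=18: i≥r, start 0; Z[18]=1 scan→box=[18,19)
i=19: i≥r, start 0; Z[19]=0
i=20: i≥r, start 0; Z[20]=0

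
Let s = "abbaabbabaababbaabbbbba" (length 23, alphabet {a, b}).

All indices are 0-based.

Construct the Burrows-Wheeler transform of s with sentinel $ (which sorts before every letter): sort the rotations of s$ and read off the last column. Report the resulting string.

rank  rotation                  last
    0  $abbaabbabaababbaabbbbba  a
    1  a$abbaabbabaababbaabbbbb  b
    2  aababbaabbbbba$abbaabbab  b
    3  aabbabaababbaabbbbba$abb  b
    4  aabbbbba$abbaabbabaababb  b
    5  abaababbaabbbbba$abbaabb  b
    6  ababbaabbbbba$abbaabbaba  a
    7  abbaabbabaababbaabbbbba$  $
    8  abbaabbbbba$abbaabbabaab  b
    9  abbabaababbaabbbbba$abba  a
   10  abbbbba$abbaabbabaababba  a
   11  ba$abbaabbabaababbaabbbb  b
   12  baababbaabbbbba$abbaabba  a
   13  baabbabaababbaabbbbba$ab  b
   14  baabbbbba$abbaabbabaabab  b
   15  babaababbaabbbbba$abbaab  b
   16  babbaabbbbba$abbaabbabaa  a
   17  bba$abbaabbabaababbaabbb  b
   18  bbaabbabaababbaabbbbba$a  a
   19  bbaabbbbba$abbaabbabaaba  a
   20  bbabaababbaabbbbba$abbaa  a
   21  bbba$abbaabbabaababbaabb  b
   22  bbbba$abbaabbabaababbaab  b
   23  bbbbba$abbaabbabaababbaa  a

abbbbba$baababbbabaaabba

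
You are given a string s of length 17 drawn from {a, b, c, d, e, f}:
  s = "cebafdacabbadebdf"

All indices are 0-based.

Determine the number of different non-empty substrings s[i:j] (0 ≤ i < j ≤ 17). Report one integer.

140

rank | idx | suffix
   0 |   8 | abbadebdf
   1 |   6 | acabbadebdf
   2 |  11 | adebdf
   3 |   3 | afdacabbadebdf
   4 |  10 | badebdf
   5 |   2 | bafdacabbadebdf
   6 |   9 | bbadebdf
   7 |  14 | bdf
   8 |   7 | cabbadebdf
   9 |   0 | cebafdacabbadebdf
  10 |   5 | dacabbadebdf
  11 |  12 | debdf
  12 |  15 | df
  13 |   1 | ebafdacabbadebdf
  14 |  13 | ebdf
  15 |  16 | f
  16 |   4 | fdacabbadebdf

SA = [8, 6, 11, 3, 10, 2, 9, 14, 7, 0, 5, 12, 15, 1, 13, 16, 4]
i: (SA[i-1],SA[i]) lcp shared
  1: (8,6) 1 'a'
  2: (6,11) 1 'a'
  3: (11,3) 1 'a'
  4: (3,10) 0 ''
  5: (10,2) 2 'ba'
  6: (2,9) 1 'b'
  7: (9,14) 1 'b'
  8: (14,7) 0 ''
  9: (7,0) 1 'c'
  10: (0,5) 0 ''
  11: (5,12) 1 'd'
  12: (12,15) 1 'd'
  13: (15,1) 0 ''
  14: (1,13) 2 'eb'
  15: (13,16) 0 ''
  16: (16,4) 1 'f'

n(n+1)/2 = 17·18/2 = 153
Σ LCP = 0 + 1 + 1 + 1 + 0 + 2 + 1 + 1 + 0 + 1 + 0 + 1 + 1 + 0 + 2 + 0 + 1 = 13
distinct = 153 − 13 = 140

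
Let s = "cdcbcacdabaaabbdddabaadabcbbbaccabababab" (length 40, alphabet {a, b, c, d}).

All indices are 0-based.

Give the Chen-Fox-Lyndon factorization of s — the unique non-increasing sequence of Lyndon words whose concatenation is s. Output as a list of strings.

emit factor 1: 'cd' (i=0, period=2)
emit factor 2: 'c' (i=2, period=1)
emit factor 3: 'bc' (i=3, period=2)
emit factor 4: 'acd' (i=5, period=3)
emit factor 5: 'ab' (i=8, period=2)
emit factor 6: 'aaabbdddabaadabcbbbaccabababab' (i=10, period=30)

["cd", "c", "bc", "acd", "ab", "aaabbdddabaadabcbbbaccabababab"]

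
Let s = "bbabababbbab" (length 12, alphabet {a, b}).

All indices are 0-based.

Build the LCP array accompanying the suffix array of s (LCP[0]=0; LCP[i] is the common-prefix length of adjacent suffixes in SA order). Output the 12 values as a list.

rank | idx | suffix
   0 |  10 | ab
   1 |   2 | abababbbab
   2 |   4 | ababbbab
   3 |   6 | abbbab
   4 |  11 | b
   5 |   9 | bab
   6 |   1 | babababbbab
   7 |   3 | bababbbab
   8 |   5 | babbbab
   9 |   8 | bbab
  10 |   0 | bbabababbbab
  11 |   7 | bbbab

SA = [10, 2, 4, 6, 11, 9, 1, 3, 5, 8, 0, 7]
i: (SA[i-1],SA[i]) lcp shared
  1: (10,2) 2 'ab'
  2: (2,4) 4 'abab'
  3: (4,6) 2 'ab'
  4: (6,11) 0 ''
  5: (11,9) 1 'b'
  6: (9,1) 3 'bab'
  7: (1,3) 5 'babab'
  8: (3,5) 3 'bab'
  9: (5,8) 1 'b'
  10: (8,0) 4 'bbab'
  11: (0,7) 2 'bb'

[0, 2, 4, 2, 0, 1, 3, 5, 3, 1, 4, 2]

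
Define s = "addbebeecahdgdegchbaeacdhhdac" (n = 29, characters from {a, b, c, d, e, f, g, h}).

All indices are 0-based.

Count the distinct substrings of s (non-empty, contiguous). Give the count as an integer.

sorted suffixes:
  #0 SA[0]=27  'ac'
  #1 SA[1]=21  'acdhhdac'
  #2 SA[2]=0  'addbebeecahdgdegchbaeacdhhdac'
  #3 SA[3]=19  'aeacdhhdac'
  #4 SA[4]=9  'ahdgdegchbaeacdhhdac'
  #5 SA[5]=18  'baeacdhhdac'
  #6 SA[6]=3  'bebeecahdgdegchbaeacdhhdac'
  #7 SA[7]=5  'beecahdgdegchbaeacdhhdac'
  #8 SA[8]=28  'c'
  #9 SA[9]=8  'cahdgdegchbaeacdhhdac'
  #10 SA[10]=22  'cdhhdac'
  #11 SA[11]=16  'chbaeacdhhdac'
  #12 SA[12]=26  'dac'
  #13 SA[13]=2  'dbebeecahdgdegchbaeacdhhdac'
  #14 SA[14]=1  'ddbebeecahdgdegchbaeacdhhdac'
  #15 SA[15]=13  'degchbaeacdhhdac'
  #16 SA[16]=11  'dgdegchbaeacdhhdac'
  #17 SA[17]=23  'dhhdac'
  #18 SA[18]=20  'eacdhhdac'
  #19 SA[19]=4  'ebeecahdgdegchbaeacdhhdac'
  #20 SA[20]=7  'ecahdgdegchbaeacdhhdac'
  #21 SA[21]=6  'eecahdgdegchbaeacdhhdac'
  #22 SA[22]=14  'egchbaeacdhhdac'
  #23 SA[23]=15  'gchbaeacdhhdac'
  #24 SA[24]=12  'gdegchbaeacdhhdac'
  #25 SA[25]=17  'hbaeacdhhdac'
  #26 SA[26]=25  'hdac'
  #27 SA[27]=10  'hdgdegchbaeacdhhdac'
  #28 SA[28]=24  'hhdac'

SA = [27, 21, 0, 19, 9, 18, 3, 5, 28, 8, 22, 16, 26, 2, 1, 13, 11, 23, 20, 4, 7, 6, 14, 15, 12, 17, 25, 10, 24]
rank  pair      lcp
   1  s[27:],s[21:]  2  'ac'
   2  s[21:],s[0:]  1  'a'
   3  s[0:],s[19:]  1  'a'
   4  s[19:],s[9:]  1  'a'
   5  s[9:],s[18:]  0  ''
   6  s[18:],s[3:]  1  'b'
   7  s[3:],s[5:]  2  'be'
   8  s[5:],s[28:]  0  ''
   9  s[28:],s[8:]  1  'c'
  10  s[8:],s[22:]  1  'c'
  11  s[22:],s[16:]  1  'c'
  12  s[16:],s[26:]  0  ''
  13  s[26:],s[2:]  1  'd'
  14  s[2:],s[1:]  1  'd'
  15  s[1:],s[13:]  1  'd'
  16  s[13:],s[11:]  1  'd'
  17  s[11:],s[23:]  1  'd'
  18  s[23:],s[20:]  0  ''
  19  s[20:],s[4:]  1  'e'
  20  s[4:],s[7:]  1  'e'
  21  s[7:],s[6:]  1  'e'
  22  s[6:],s[14:]  1  'e'
  23  s[14:],s[15:]  0  ''
  24  s[15:],s[12:]  1  'g'
  25  s[12:],s[17:]  0  ''
  26  s[17:],s[25:]  1  'h'
  27  s[25:],s[10:]  2  'hd'
  28  s[10:],s[24:]  1  'h'

n(n+1)/2 = 29·30/2 = 435
Σ LCP = 0 + 2 + 1 + 1 + 1 + 0 + 1 + 2 + 0 + 1 + 1 + 1 + 0 + 1 + 1 + 1 + 1 + 1 + 0 + 1 + 1 + 1 + 1 + 0 + 1 + 0 + 1 + 2 + 1 = 25
distinct = 435 − 25 = 410

410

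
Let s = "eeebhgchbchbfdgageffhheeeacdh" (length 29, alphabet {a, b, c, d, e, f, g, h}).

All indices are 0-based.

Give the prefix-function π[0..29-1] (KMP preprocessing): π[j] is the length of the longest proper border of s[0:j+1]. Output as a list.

[0, 1, 2, 0, 0, 0, 0, 0, 0, 0, 0, 0, 0, 0, 0, 0, 0, 1, 0, 0, 0, 0, 1, 2, 3, 0, 0, 0, 0]

π[0] = 0
j=1 s[j]='e': π[1]=1 (border 'e')
j=2 s[j]='e': π[2]=2 (border 'ee')
j=3 s[j]='b': k: 2→1→0; π[3]=0 (border '')
j=4 s[j]='h': π[4]=0 (border '')
j=5 s[j]='g': π[5]=0 (border '')
j=6 s[j]='c': π[6]=0 (border '')
j=7 s[j]='h': π[7]=0 (border '')
j=8 s[j]='b': π[8]=0 (border '')
j=9 s[j]='c': π[9]=0 (border '')
j=10 s[j]='h': π[10]=0 (border '')
j=11 s[j]='b': π[11]=0 (border '')
j=12 s[j]='f': π[12]=0 (border '')
j=13 s[j]='d': π[13]=0 (border '')
j=14 s[j]='g': π[14]=0 (border '')
j=15 s[j]='a': π[15]=0 (border '')
j=16 s[j]='g': π[16]=0 (border '')
j=17 s[j]='e': π[17]=1 (border 'e')
j=18 s[j]='f': k: 1→0; π[18]=0 (border '')
j=19 s[j]='f': π[19]=0 (border '')
j=20 s[j]='h': π[20]=0 (border '')
j=21 s[j]='h': π[21]=0 (border '')
j=22 s[j]='e': π[22]=1 (border 'e')
j=23 s[j]='e': π[23]=2 (border 'ee')
j=24 s[j]='e': π[24]=3 (border 'eee')
j=25 s[j]='a': k: 3→2→1→0; π[25]=0 (border '')
j=26 s[j]='c': π[26]=0 (border '')
j=27 s[j]='d': π[27]=0 (border '')
j=28 s[j]='h': π[28]=0 (border '')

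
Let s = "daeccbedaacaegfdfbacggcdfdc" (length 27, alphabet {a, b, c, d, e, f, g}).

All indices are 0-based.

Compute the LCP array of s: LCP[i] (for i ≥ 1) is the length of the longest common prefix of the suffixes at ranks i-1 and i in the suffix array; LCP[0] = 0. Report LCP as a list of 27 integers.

[0, 1, 2, 1, 2, 0, 1, 0, 1, 1, 1, 1, 1, 0, 2, 1, 1, 2, 0, 1, 1, 0, 1, 2, 0, 1, 1]

sorted suffixes:
  #0 SA[0]=8  'aacaegfdfbacggcdfdc'
  #1 SA[1]=9  'acaegfdfbacggcdfdc'
  #2 SA[2]=18  'acggcdfdc'
  #3 SA[3]=1  'aeccbedaacaegfdfbacggcdfdc'
  #4 SA[4]=11  'aegfdfbacggcdfdc'
  #5 SA[5]=17  'bacggcdfdc'
  #6 SA[6]=5  'bedaacaegfdfbacggcdfdc'
  #7 SA[7]=26  'c'
  #8 SA[8]=10  'caegfdfbacggcdfdc'
  #9 SA[9]=4  'cbedaacaegfdfbacggcdfdc'
  #10 SA[10]=3  'ccbedaacaegfdfbacggcdfdc'
  #11 SA[11]=22  'cdfdc'
  #12 SA[12]=19  'cggcdfdc'
  #13 SA[13]=7  'daacaegfdfbacggcdfdc'
  #14 SA[14]=0  'daeccbedaacaegfdfbacggcdfdc'
  #15 SA[15]=25  'dc'
  #16 SA[16]=15  'dfbacggcdfdc'
  #17 SA[17]=23  'dfdc'
  #18 SA[18]=2  'eccbedaacaegfdfbacggcdfdc'
  #19 SA[19]=6  'edaacaegfdfbacggcdfdc'
  #20 SA[20]=12  'egfdfbacggcdfdc'
  #21 SA[21]=16  'fbacggcdfdc'
  #22 SA[22]=24  'fdc'
  #23 SA[23]=14  'fdfbacggcdfdc'
  #24 SA[24]=21  'gcdfdc'
  #25 SA[25]=13  'gfdfbacggcdfdc'
  #26 SA[26]=20  'ggcdfdc'

SA = [8, 9, 18, 1, 11, 17, 5, 26, 10, 4, 3, 22, 19, 7, 0, 25, 15, 23, 2, 6, 12, 16, 24, 14, 21, 13, 20]
rank  pair      lcp
   1  s[8:],s[9:]  1  'a'
   2  s[9:],s[18:]  2  'ac'
   3  s[18:],s[1:]  1  'a'
   4  s[1:],s[11:]  2  'ae'
   5  s[11:],s[17:]  0  ''
   6  s[17:],s[5:]  1  'b'
   7  s[5:],s[26:]  0  ''
   8  s[26:],s[10:]  1  'c'
   9  s[10:],s[4:]  1  'c'
  10  s[4:],s[3:]  1  'c'
  11  s[3:],s[22:]  1  'c'
  12  s[22:],s[19:]  1  'c'
  13  s[19:],s[7:]  0  ''
  14  s[7:],s[0:]  2  'da'
  15  s[0:],s[25:]  1  'd'
  16  s[25:],s[15:]  1  'd'
  17  s[15:],s[23:]  2  'df'
  18  s[23:],s[2:]  0  ''
  19  s[2:],s[6:]  1  'e'
  20  s[6:],s[12:]  1  'e'
  21  s[12:],s[16:]  0  ''
  22  s[16:],s[24:]  1  'f'
  23  s[24:],s[14:]  2  'fd'
  24  s[14:],s[21:]  0  ''
  25  s[21:],s[13:]  1  'g'
  26  s[13:],s[20:]  1  'g'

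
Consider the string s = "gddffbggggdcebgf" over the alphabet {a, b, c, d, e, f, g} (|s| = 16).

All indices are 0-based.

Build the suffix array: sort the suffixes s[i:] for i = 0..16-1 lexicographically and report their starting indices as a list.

[13, 5, 11, 10, 1, 2, 12, 15, 4, 3, 9, 0, 14, 8, 7, 6]

rank→(start, suffix):
  0 → (13, 'bgf')
  1 → (5, 'bggggdcebgf')
  2 → (11, 'cebgf')
  3 → (10, 'dcebgf')
  4 → (1, 'ddffbggggdcebgf')
  5 → (2, 'dffbggggdcebgf')
  6 → (12, 'ebgf')
  7 → (15, 'f')
  8 → (4, 'fbggggdcebgf')
  9 → (3, 'ffbggggdcebgf')
  10 → (9, 'gdcebgf')
  11 → (0, 'gddffbggggdcebgf')
  12 → (14, 'gf')
  13 → (8, 'ggdcebgf')
  14 → (7, 'gggdcebgf')
  15 → (6, 'ggggdcebgf')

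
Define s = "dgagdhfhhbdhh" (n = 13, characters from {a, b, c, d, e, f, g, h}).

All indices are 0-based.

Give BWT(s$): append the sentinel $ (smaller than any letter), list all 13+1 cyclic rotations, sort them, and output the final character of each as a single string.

rank  rotation        last
    0  $dgagdhfhhbdhh  h
    1  agdhfhhbdhh$dg  g
    2  bdhh$dgagdhfhh  h
    3  dgagdhfhhbdhh$  $
    4  dhfhhbdhh$dgag  g
    5  dhh$dgagdhfhhb  b
    6  fhhbdhh$dgagdh  h
    7  gagdhfhhbdhh$d  d
    8  gdhfhhbdhh$dga  a
    9  h$dgagdhfhhbdh  h
   10  hbdhh$dgagdhfh  h
   11  hfhhbdhh$dgagd  d
   12  hh$dgagdhfhhbd  d
   13  hhbdhh$dgagdhf  f

hgh$gbhdahhddf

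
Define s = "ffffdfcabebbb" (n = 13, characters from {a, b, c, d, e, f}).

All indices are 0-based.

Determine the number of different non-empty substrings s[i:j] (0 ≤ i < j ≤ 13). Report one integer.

sorted suffixes:
  #0 SA[0]=7  'abebbb'
  #1 SA[1]=12  'b'
  #2 SA[2]=11  'bb'
  #3 SA[3]=10  'bbb'
  #4 SA[4]=8  'bebbb'
  #5 SA[5]=6  'cabebbb'
  #6 SA[6]=4  'dfcabebbb'
  #7 SA[7]=9  'ebbb'
  #8 SA[8]=5  'fcabebbb'
  #9 SA[9]=3  'fdfcabebbb'
  #10 SA[10]=2  'ffdfcabebbb'
  #11 SA[11]=1  'fffdfcabebbb'
  #12 SA[12]=0  'ffffdfcabebbb'

SA = [7, 12, 11, 10, 8, 6, 4, 9, 5, 3, 2, 1, 0]
[i] adj suffixes → lcp
  [1] 7/12 → 0 ('')
  [2] 12/11 → 1 ('b')
  [3] 11/10 → 2 ('bb')
  [4] 10/8 → 1 ('b')
  [5] 8/6 → 0 ('')
  [6] 6/4 → 0 ('')
  [7] 4/9 → 0 ('')
  [8] 9/5 → 0 ('')
  [9] 5/3 → 1 ('f')
  [10] 3/2 → 1 ('f')
  [11] 2/1 → 2 ('ff')
  [12] 1/0 → 3 ('fff')

n(n+1)/2 = 13·14/2 = 91
Σ LCP = 0 + 0 + 1 + 2 + 1 + 0 + 0 + 0 + 0 + 1 + 1 + 2 + 3 = 11
distinct = 91 − 11 = 80

80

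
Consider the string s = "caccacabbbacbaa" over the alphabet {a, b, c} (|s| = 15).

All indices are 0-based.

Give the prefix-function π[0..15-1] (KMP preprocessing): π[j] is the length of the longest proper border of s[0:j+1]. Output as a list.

[0, 0, 1, 1, 2, 3, 2, 0, 0, 0, 0, 1, 0, 0, 0]

π[0] = 0
j=1 s[j]='a': π[1]=0 (border '')
j=2 s[j]='c': π[2]=1 (border 'c')
j=3 s[j]='c': k: 1→0; π[3]=1 (border 'c')
j=4 s[j]='a': π[4]=2 (border 'ca')
j=5 s[j]='c': π[5]=3 (border 'cac')
j=6 s[j]='a': k: 3→1; π[6]=2 (border 'ca')
j=7 s[j]='b': k: 2→0; π[7]=0 (border '')
j=8 s[j]='b': π[8]=0 (border '')
j=9 s[j]='b': π[9]=0 (border '')
j=10 s[j]='a': π[10]=0 (border '')
j=11 s[j]='c': π[11]=1 (border 'c')
j=12 s[j]='b': k: 1→0; π[12]=0 (border '')
j=13 s[j]='a': π[13]=0 (border '')
j=14 s[j]='a': π[14]=0 (border '')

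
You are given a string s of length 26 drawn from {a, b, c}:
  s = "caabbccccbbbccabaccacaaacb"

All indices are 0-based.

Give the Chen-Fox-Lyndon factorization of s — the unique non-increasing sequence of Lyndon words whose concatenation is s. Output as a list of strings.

emit factor 1: 'c' (i=0, period=1)
emit factor 2: 'aabbccccbbbccabaccac' (i=1, period=20)
emit factor 3: 'aaacb' (i=21, period=5)

["c", "aabbccccbbbccabaccac", "aaacb"]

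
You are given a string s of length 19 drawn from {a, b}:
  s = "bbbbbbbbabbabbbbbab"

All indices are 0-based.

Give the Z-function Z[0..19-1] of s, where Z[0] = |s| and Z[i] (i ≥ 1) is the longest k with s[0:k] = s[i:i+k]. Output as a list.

Z[0]=19
i=1: i≥r, start 0; Z[1]=7 extend→box=[1,8)
i=2: min(r-i=6, Z[1]=7)=6; Z[2]=6
i=3: min(r-i=5, Z[2]=6)=5; Z[3]=5
i=4: min(r-i=4, Z[3]=5)=4; Z[4]=4
i=5: min(r-i=3, Z[4]=4)=3; Z[5]=3
i=6: min(r-i=2, Z[5]=3)=2; Z[6]=2
i=7: min(r-i=1, Z[6]=2)=1; Z[7]=1
i=8: i≥r, start 0; Z[8]=0
i=9: i≥r, start 0; Z[9]=2 extend→box=[9,11)
i=10: min(r-i=1, Z[1]=7)=1; Z[10]=1
i=11: i≥r, start 0; Z[11]=0
i=12: i≥r, start 0; Z[12]=5 extend→box=[12,17)
i=13: min(r-i=4, Z[1]=7)=4; Z[13]=4
i=14: min(r-i=3, Z[2]=6)=3; Z[14]=3
i=15: min(r-i=2, Z[3]=5)=2; Z[15]=2
i=16: min(r-i=1, Z[4]=4)=1; Z[16]=1
i=17: i≥r, start 0; Z[17]=0
i=18: i≥r, start 0; Z[18]=1 extend→box=[18,19)

[19, 7, 6, 5, 4, 3, 2, 1, 0, 2, 1, 0, 5, 4, 3, 2, 1, 0, 1]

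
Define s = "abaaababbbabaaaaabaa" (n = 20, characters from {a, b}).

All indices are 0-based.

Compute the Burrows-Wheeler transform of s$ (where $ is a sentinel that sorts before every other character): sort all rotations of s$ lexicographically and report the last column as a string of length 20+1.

rank  rotation               last
    0  $abaaababbbabaaaaabaa  a
    1  a$abaaababbbabaaaaaba  a
    2  aa$abaaababbbabaaaaab  b
    3  aaaaabaa$abaaababbbab  b
    4  aaaabaa$abaaababbbaba  a
    5  aaabaa$abaaababbbabaa  a
    6  aaababbbabaaaaabaa$ab  b
    7  aabaa$abaaababbbabaaa  a
    8  aababbbabaaaaabaa$aba  a
    9  abaa$abaaababbbabaaaa  a
   10  abaaaaabaa$abaaababbb  b
   11  abaaababbbabaaaaabaa$  $
   12  ababbbabaaaaabaa$abaa  a
   13  abbbabaaaaabaa$abaaab  b
   14  baa$abaaababbbabaaaaa  a
   15  baaaaabaa$abaaababbba  a
   16  baaababbbabaaaaabaa$a  a
   17  babaaaaabaa$abaaababb  b
   18  babbbabaaaaabaa$abaaa  a
   19  bbabaaaaabaa$abaaabab  b
   20  bbbabaaaaabaa$abaaaba  a

aabbaabaaab$abaaababa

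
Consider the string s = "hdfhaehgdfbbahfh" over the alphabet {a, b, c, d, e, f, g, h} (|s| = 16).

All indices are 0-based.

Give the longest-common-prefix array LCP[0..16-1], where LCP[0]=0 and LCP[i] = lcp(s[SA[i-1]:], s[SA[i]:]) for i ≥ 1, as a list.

[0, 1, 0, 1, 0, 2, 0, 0, 1, 2, 0, 0, 1, 1, 1, 1]

sorted suffixes:
  #0 SA[0]=4  'aehgdfbbahfh'
  #1 SA[1]=12  'ahfh'
  #2 SA[2]=11  'bahfh'
  #3 SA[3]=10  'bbahfh'
  #4 SA[4]=8  'dfbbahfh'
  #5 SA[5]=1  'dfhaehgdfbbahfh'
  #6 SA[6]=5  'ehgdfbbahfh'
  #7 SA[7]=9  'fbbahfh'
  #8 SA[8]=14  'fh'
  #9 SA[9]=2  'fhaehgdfbbahfh'
  #10 SA[10]=7  'gdfbbahfh'
  #11 SA[11]=15  'h'
  #12 SA[12]=3  'haehgdfbbahfh'
  #13 SA[13]=0  'hdfhaehgdfbbahfh'
  #14 SA[14]=13  'hfh'
  #15 SA[15]=6  'hgdfbbahfh'

SA = [4, 12, 11, 10, 8, 1, 5, 9, 14, 2, 7, 15, 3, 0, 13, 6]
rank  pair      lcp
   1  s[4:],s[12:]  1  'a'
   2  s[12:],s[11:]  0  ''
   3  s[11:],s[10:]  1  'b'
   4  s[10:],s[8:]  0  ''
   5  s[8:],s[1:]  2  'df'
   6  s[1:],s[5:]  0  ''
   7  s[5:],s[9:]  0  ''
   8  s[9:],s[14:]  1  'f'
   9  s[14:],s[2:]  2  'fh'
  10  s[2:],s[7:]  0  ''
  11  s[7:],s[15:]  0  ''
  12  s[15:],s[3:]  1  'h'
  13  s[3:],s[0:]  1  'h'
  14  s[0:],s[13:]  1  'h'
  15  s[13:],s[6:]  1  'h'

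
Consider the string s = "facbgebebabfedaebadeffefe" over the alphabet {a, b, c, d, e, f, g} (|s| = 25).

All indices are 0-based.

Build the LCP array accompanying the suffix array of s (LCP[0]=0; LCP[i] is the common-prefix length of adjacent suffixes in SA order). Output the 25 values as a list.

rank→(start, suffix):
  0 → (9, 'abfedaebadeffefe')
  1 → (1, 'acbgebebabfedaebadeffefe')
  2 → (17, 'adeffefe')
  3 → (14, 'aebadeffefe')
  4 → (8, 'babfedaebadeffefe')
  5 → (16, 'badeffefe')
  6 → (6, 'bebabfedaebadeffefe')
  7 → (10, 'bfedaebadeffefe')
  8 → (3, 'bgebebabfedaebadeffefe')
  9 → (2, 'cbgebebabfedaebadeffefe')
  10 → (13, 'daebadeffefe')
  11 → (18, 'deffefe')
  12 → (24, 'e')
  13 → (7, 'ebabfedaebadeffefe')
  14 → (15, 'ebadeffefe')
  15 → (5, 'ebebabfedaebadeffefe')
  16 → (12, 'edaebadeffefe')
  17 → (22, 'efe')
  18 → (19, 'effefe')
  19 → (0, 'facbgebebabfedaebadeffefe')
  20 → (23, 'fe')
  21 → (11, 'fedaebadeffefe')
  22 → (21, 'fefe')
  23 → (20, 'ffefe')
  24 → (4, 'gebebabfedaebadeffefe')

SA = [9, 1, 17, 14, 8, 16, 6, 10, 3, 2, 13, 18, 24, 7, 15, 5, 12, 22, 19, 0, 23, 11, 21, 20, 4]
i: (SA[i-1],SA[i]) lcp shared
  1: (9,1) 1 'a'
  2: (1,17) 1 'a'
  3: (17,14) 1 'a'
  4: (14,8) 0 ''
  5: (8,16) 2 'ba'
  6: (16,6) 1 'b'
  7: (6,10) 1 'b'
  8: (10,3) 1 'b'
  9: (3,2) 0 ''
  10: (2,13) 0 ''
  11: (13,18) 1 'd'
  12: (18,24) 0 ''
  13: (24,7) 1 'e'
  14: (7,15) 3 'eba'
  15: (15,5) 2 'eb'
  16: (5,12) 1 'e'
  17: (12,22) 1 'e'
  18: (22,19) 2 'ef'
  19: (19,0) 0 ''
  20: (0,23) 1 'f'
  21: (23,11) 2 'fe'
  22: (11,21) 2 'fe'
  23: (21,20) 1 'f'
  24: (20,4) 0 ''

[0, 1, 1, 1, 0, 2, 1, 1, 1, 0, 0, 1, 0, 1, 3, 2, 1, 1, 2, 0, 1, 2, 2, 1, 0]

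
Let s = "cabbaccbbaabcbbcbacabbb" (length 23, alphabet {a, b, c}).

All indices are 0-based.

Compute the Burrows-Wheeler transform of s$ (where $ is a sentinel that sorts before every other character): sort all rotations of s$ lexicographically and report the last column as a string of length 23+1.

rank  rotation                  last
    0  $cabbaccbbaabcbbcbacabbb  b
    1  aabcbbcbacabbb$cabbaccbb  b
    2  abbaccbbaabcbbcbacabbb$c  c
    3  abbb$cabbaccbbaabcbbcbac  c
    4  abcbbcbacabbb$cabbaccbba  a
    5  acabbb$cabbaccbbaabcbbcb  b
    6  accbbaabcbbcbacabbb$cabb  b
    7  b$cabbaccbbaabcbbcbacabb  b
    8  baabcbbcbacabbb$cabbaccb  b
    9  bacabbb$cabbaccbbaabcbbc  c
   10  baccbbaabcbbcbacabbb$cab  b
   11  bb$cabbaccbbaabcbbcbacab  b
   12  bbaabcbbcbacabbb$cabbacc  c
   13  bbaccbbaabcbbcbacabbb$ca  a
   14  bbb$cabbaccbbaabcbbcbaca  a
   15  bbcbacabbb$cabbaccbbaabc  c
   16  bcbacabbb$cabbaccbbaabcb  b
   17  bcbbcbacabbb$cabbaccbbaa  a
   18  cabbaccbbaabcbbcbacabbb$  $
   19  cabbb$cabbaccbbaabcbbcba  a
   20  cbacabbb$cabbaccbbaabcbb  b
   21  cbbaabcbbcbacabbb$cabbac  c
   22  cbbcbacabbb$cabbaccbbaab  b
   23  ccbbaabcbbcbacabbb$cabba  a

bbccabbbbcbbcaacba$abcba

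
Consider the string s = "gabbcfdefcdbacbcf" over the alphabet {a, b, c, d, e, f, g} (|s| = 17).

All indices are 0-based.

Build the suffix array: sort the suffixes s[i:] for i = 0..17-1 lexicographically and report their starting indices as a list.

rank→(start, suffix):
  0 → (1, 'abbcfdefcdbacbcf')
  1 → (12, 'acbcf')
  2 → (11, 'bacbcf')
  3 → (2, 'bbcfdefcdbacbcf')
  4 → (14, 'bcf')
  5 → (3, 'bcfdefcdbacbcf')
  6 → (13, 'cbcf')
  7 → (9, 'cdbacbcf')
  8 → (15, 'cf')
  9 → (4, 'cfdefcdbacbcf')
  10 → (10, 'dbacbcf')
  11 → (6, 'defcdbacbcf')
  12 → (7, 'efcdbacbcf')
  13 → (16, 'f')
  14 → (8, 'fcdbacbcf')
  15 → (5, 'fdefcdbacbcf')
  16 → (0, 'gabbcfdefcdbacbcf')

[1, 12, 11, 2, 14, 3, 13, 9, 15, 4, 10, 6, 7, 16, 8, 5, 0]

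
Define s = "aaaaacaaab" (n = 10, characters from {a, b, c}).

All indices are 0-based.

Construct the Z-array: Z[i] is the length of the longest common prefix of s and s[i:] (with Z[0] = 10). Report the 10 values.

Z[0]=10
i=1: i≥r, start 0; Z[1]=4 grow→box=[1,5)
i=2: min(r-i=3, Z[1]=4)=3; Z[2]=3
i=3: min(r-i=2, Z[2]=3)=2; Z[3]=2
i=4: min(r-i=1, Z[3]=2)=1; Z[4]=1
i=5: i≥r, start 0; Z[5]=0
i=6: i≥r, start 0; Z[6]=3 grow→box=[6,9)
i=7: min(r-i=2, Z[1]=4)=2; Z[7]=2
i=8: min(r-i=1, Z[2]=3)=1; Z[8]=1
i=9: i≥r, start 0; Z[9]=0

[10, 4, 3, 2, 1, 0, 3, 2, 1, 0]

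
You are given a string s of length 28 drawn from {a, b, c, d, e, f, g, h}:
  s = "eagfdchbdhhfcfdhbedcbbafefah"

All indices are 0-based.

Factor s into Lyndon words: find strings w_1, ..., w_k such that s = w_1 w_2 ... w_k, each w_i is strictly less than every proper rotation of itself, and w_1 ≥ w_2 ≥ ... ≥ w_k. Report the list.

emit factor 1: 'e' (i=0, period=1)
emit factor 2: 'agfdchbdhhfcfdhbedcbb' (i=1, period=21)
emit factor 3: 'afefah' (i=22, period=6)

["e", "agfdchbdhhfcfdhbedcbb", "afefah"]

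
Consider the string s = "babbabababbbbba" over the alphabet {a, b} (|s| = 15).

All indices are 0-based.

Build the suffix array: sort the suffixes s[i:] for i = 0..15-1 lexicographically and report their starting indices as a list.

[14, 4, 6, 1, 8, 13, 3, 5, 0, 7, 12, 2, 11, 10, 9]

sorted suffixes:
  #0 SA[0]=14  'a'
  #1 SA[1]=4  'abababbbbba'
  #2 SA[2]=6  'ababbbbba'
  #3 SA[3]=1  'abbabababbbbba'
  #4 SA[4]=8  'abbbbba'
  #5 SA[5]=13  'ba'
  #6 SA[6]=3  'babababbbbba'
  #7 SA[7]=5  'bababbbbba'
  #8 SA[8]=0  'babbabababbbbba'
  #9 SA[9]=7  'babbbbba'
  #10 SA[10]=12  'bba'
  #11 SA[11]=2  'bbabababbbbba'
  #12 SA[12]=11  'bbba'
  #13 SA[13]=10  'bbbba'
  #14 SA[14]=9  'bbbbba'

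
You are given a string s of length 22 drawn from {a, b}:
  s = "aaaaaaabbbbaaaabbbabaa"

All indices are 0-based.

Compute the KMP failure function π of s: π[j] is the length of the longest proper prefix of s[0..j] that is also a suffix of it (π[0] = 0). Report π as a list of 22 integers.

π[0] = 0
j=1 s[j]='a': π[1]=1 (border 'a')
j=2 s[j]='a': π[2]=2 (border 'aa')
j=3 s[j]='a': π[3]=3 (border 'aaa')
j=4 s[j]='a': π[4]=4 (border 'aaaa')
j=5 s[j]='a': π[5]=5 (border 'aaaaa')
j=6 s[j]='a': π[6]=6 (border 'aaaaaa')
j=7 s[j]='b': k: 6→5→4→3→2→1→0; π[7]=0 (border '')
j=8 s[j]='b': π[8]=0 (border '')
j=9 s[j]='b': π[9]=0 (border '')
j=10 s[j]='b': π[10]=0 (border '')
j=11 s[j]='a': π[11]=1 (border 'a')
j=12 s[j]='a': π[12]=2 (border 'aa')
j=13 s[j]='a': π[13]=3 (border 'aaa')
j=14 s[j]='a': π[14]=4 (border 'aaaa')
j=15 s[j]='b': k: 4→3→2→1→0; π[15]=0 (border '')
j=16 s[j]='b': π[16]=0 (border '')
j=17 s[j]='b': π[17]=0 (border '')
j=18 s[j]='a': π[18]=1 (border 'a')
j=19 s[j]='b': k: 1→0; π[19]=0 (border '')
j=20 s[j]='a': π[20]=1 (border 'a')
j=21 s[j]='a': π[21]=2 (border 'aa')

[0, 1, 2, 3, 4, 5, 6, 0, 0, 0, 0, 1, 2, 3, 4, 0, 0, 0, 1, 0, 1, 2]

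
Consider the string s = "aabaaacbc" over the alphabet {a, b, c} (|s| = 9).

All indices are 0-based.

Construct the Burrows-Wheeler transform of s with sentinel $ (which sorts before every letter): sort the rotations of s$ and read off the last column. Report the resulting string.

cb$aaaacba

rank  rotation    last
    0  $aabaaacbc  c
    1  aaacbc$aab  b
    2  aabaaacbc$  $
    3  aacbc$aaba  a
    4  abaaacbc$a  a
    5  acbc$aabaa  a
    6  baaacbc$aa  a
    7  bc$aabaaac  c
    8  c$aabaaacb  b
    9  cbc$aabaaa  a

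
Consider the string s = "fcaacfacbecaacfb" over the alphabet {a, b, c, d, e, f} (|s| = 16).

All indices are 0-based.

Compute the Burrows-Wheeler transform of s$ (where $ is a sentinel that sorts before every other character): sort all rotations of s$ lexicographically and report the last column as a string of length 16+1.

rank  rotation           last
    0  $fcaacfacbecaacfb  b
    1  aacfacbecaacfb$fc  c
    2  aacfb$fcaacfacbec  c
    3  acbecaacfb$fcaacf  f
    4  acfacbecaacfb$fca  a
    5  acfb$fcaacfacbeca  a
    6  b$fcaacfacbecaacf  f
    7  becaacfb$fcaacfac  c
    8  caacfacbecaacfb$f  f
    9  caacfb$fcaacfacbe  e
   10  cbecaacfb$fcaacfa  a
   11  cfacbecaacfb$fcaa  a
   12  cfb$fcaacfacbecaa  a
   13  ecaacfb$fcaacfacb  b
   14  facbecaacfb$fcaac  c
   15  fb$fcaacfacbecaac  c
   16  fcaacfacbecaacfb$  $

bccfaafcfeaaabcc$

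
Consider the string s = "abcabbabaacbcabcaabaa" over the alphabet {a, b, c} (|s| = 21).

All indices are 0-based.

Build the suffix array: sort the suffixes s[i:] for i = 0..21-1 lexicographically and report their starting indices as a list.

sorted suffixes:
  #0 SA[0]=20  'a'
  #1 SA[1]=19  'aa'
  #2 SA[2]=16  'aabaa'
  #3 SA[3]=8  'aacbcabcaabaa'
  #4 SA[4]=17  'abaa'
  #5 SA[5]=6  'abaacbcabcaabaa'
  #6 SA[6]=3  'abbabaacbcabcaabaa'
  #7 SA[7]=13  'abcaabaa'
  #8 SA[8]=0  'abcabbabaacbcabcaabaa'
  #9 SA[9]=9  'acbcabcaabaa'
  #10 SA[10]=18  'baa'
  #11 SA[11]=7  'baacbcabcaabaa'
  #12 SA[12]=5  'babaacbcabcaabaa'
  #13 SA[13]=4  'bbabaacbcabcaabaa'
  #14 SA[14]=14  'bcaabaa'
  #15 SA[15]=1  'bcabbabaacbcabcaabaa'
  #16 SA[16]=11  'bcabcaabaa'
  #17 SA[17]=15  'caabaa'
  #18 SA[18]=2  'cabbabaacbcabcaabaa'
  #19 SA[19]=12  'cabcaabaa'
  #20 SA[20]=10  'cbcabcaabaa'

[20, 19, 16, 8, 17, 6, 3, 13, 0, 9, 18, 7, 5, 4, 14, 1, 11, 15, 2, 12, 10]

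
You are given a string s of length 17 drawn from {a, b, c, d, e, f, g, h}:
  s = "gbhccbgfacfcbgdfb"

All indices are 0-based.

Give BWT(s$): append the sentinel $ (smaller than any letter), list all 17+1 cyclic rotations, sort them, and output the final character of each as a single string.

rank  rotation            last
    0  $gbhccbgfacfcbgdfb  b
    1  acfcbgdfb$gbhccbgf  f
    2  b$gbhccbgfacfcbgdf  f
    3  bgdfb$gbhccbgfacfc  c
    4  bgfacfcbgdfb$gbhcc  c
    5  bhccbgfacfcbgdfb$g  g
    6  cbgdfb$gbhccbgfacf  f
    7  cbgfacfcbgdfb$gbhc  c
    8  ccbgfacfcbgdfb$gbh  h
    9  cfcbgdfb$gbhccbgfa  a
   10  dfb$gbhccbgfacfcbg  g
   11  facfcbgdfb$gbhccbg  g
   12  fb$gbhccbgfacfcbgd  d
   13  fcbgdfb$gbhccbgfac  c
   14  gbhccbgfacfcbgdfb$  $
   15  gdfb$gbhccbgfacfcb  b
   16  gfacfcbgdfb$gbhccb  b
   17  hccbgfacfcbgdfb$gb  b

bffccgfchaggdc$bbb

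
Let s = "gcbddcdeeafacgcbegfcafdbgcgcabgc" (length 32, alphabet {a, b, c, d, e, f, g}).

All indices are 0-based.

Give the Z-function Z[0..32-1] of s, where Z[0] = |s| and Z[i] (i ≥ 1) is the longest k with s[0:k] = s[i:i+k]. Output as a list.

[32, 0, 0, 0, 0, 0, 0, 0, 0, 0, 0, 0, 0, 3, 0, 0, 0, 1, 0, 0, 0, 0, 0, 0, 2, 0, 2, 0, 0, 0, 2, 0]

Z[0]=32
i=1: outside box; Z[1]=0
i=2: outside box; Z[2]=0
i=3: outside box; Z[3]=0
i=4: outside box; Z[4]=0
i=5: outside box; Z[5]=0
i=6: outside box; Z[6]=0
i=7: outside box; Z[7]=0
i=8: outside box; Z[8]=0
i=9: outside box; Z[9]=0
i=10: outside box; Z[10]=0
i=11: outside box; Z[11]=0
i=12: outside box; Z[12]=0
i=13: outside box; Z[13]=3 extend→box=[13,16)
i=14: min(r-i=2, Z[1]=0)=0; Z[14]=0
i=15: min(r-i=1, Z[2]=0)=0; Z[15]=0
i=16: outside box; Z[16]=0
i=17: outside box; Z[17]=1 extend→box=[17,18)
i=18: outside box; Z[18]=0
i=19: outside box; Z[19]=0
i=20: outside box; Z[20]=0
i=21: outside box; Z[21]=0
i=22: outside box; Z[22]=0
i=23: outside box; Z[23]=0
i=24: outside box; Z[24]=2 extend→box=[24,26)
i=25: min(r-i=1, Z[1]=0)=0; Z[25]=0
i=26: outside box; Z[26]=2 extend→box=[26,28)
i=27: min(r-i=1, Z[1]=0)=0; Z[27]=0
i=28: outside box; Z[28]=0
i=29: outside box; Z[29]=0
i=30: outside box; Z[30]=2 extend→box=[30,32)
i=31: min(r-i=1, Z[1]=0)=0; Z[31]=0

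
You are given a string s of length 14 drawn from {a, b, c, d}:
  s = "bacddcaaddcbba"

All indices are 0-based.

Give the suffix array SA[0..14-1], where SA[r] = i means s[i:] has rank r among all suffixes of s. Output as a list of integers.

[13, 6, 1, 7, 12, 0, 11, 5, 10, 2, 4, 9, 3, 8]

rank | idx | suffix
   0 |  13 | a
   1 |   6 | aaddcbba
   2 |   1 | acddcaaddcbba
   3 |   7 | addcbba
   4 |  12 | ba
   5 |   0 | bacddcaaddcbba
   6 |  11 | bba
   7 |   5 | caaddcbba
   8 |  10 | cbba
   9 |   2 | cddcaaddcbba
  10 |   4 | dcaaddcbba
  11 |   9 | dcbba
  12 |   3 | ddcaaddcbba
  13 |   8 | ddcbba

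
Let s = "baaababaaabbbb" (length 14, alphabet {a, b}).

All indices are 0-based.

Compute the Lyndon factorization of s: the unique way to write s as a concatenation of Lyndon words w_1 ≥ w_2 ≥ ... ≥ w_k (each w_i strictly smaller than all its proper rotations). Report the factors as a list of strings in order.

["b", "aaababaaabbbb"]

emit factor 1: 'b' (i=0, period=1)
emit factor 2: 'aaababaaabbbb' (i=1, period=13)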